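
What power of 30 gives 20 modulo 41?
38

Baby-step giant-step with step n = ⌈√41⌉ = 7.
Baby steps 30^j mod 41 (j:value) for j=0..6: 0:1, 1:30, 2:39, 3:22, 4:4, 5:38, 6:33.
Giant-step multiplier: 30^(-7) ≡ 30^(40-7) = 30^33 ≡ 7 (mod 41).
Giant steps γ_i = 20·7^i mod 41: γ_0=20, γ_1=17, γ_2=37, γ_3=13, γ_4=9, γ_5=22 (in table at j=3).
x = i·n + j = 5·7 + 3 = 38.
Check: 30^38 ≡ 20 (mod 41).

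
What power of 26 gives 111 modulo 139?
125

Baby-step giant-step with step n = ⌈√139⌉ = 12.
Baby steps 26^j mod 139 (j:value) for j=0..11: 0:1, 1:26, 2:120, 3:62, 4:83, 5:73, 6:91, 7:3, 8:78, 9:82, 10:47, 11:110.
Giant-step multiplier: 26^(-12) ≡ 26^(138-12) = 26^126 ≡ 106 (mod 139).
Giant steps γ_i = 111·106^i mod 139: γ_0=111, γ_1=90, γ_2=88, γ_3=15, γ_4=61, γ_5=72, γ_6=126, γ_7=12, γ_8=21, γ_9=2, γ_10=73 (in table at j=5).
x = i·n + j = 10·12 + 5 = 125.
Check: 26^125 ≡ 111 (mod 139).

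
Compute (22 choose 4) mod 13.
9

Using Lucas' theorem:
Write n=22 and k=4 in base 13:
n in base 13: [1, 9]
k in base 13: [0, 4]
C(22,4) mod 13 = ∏ C(n_i, k_i) mod 13
Digit binomials (mod 13): C(1,0) = 1; C(9,4) = 126 ≡ 9
Product: 1 × 9 = 9 ≡ 9 (mod 13)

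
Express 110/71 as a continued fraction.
[1; 1, 1, 4, 1, 1, 3]

Euclidean algorithm steps:
110 = 1 × 71 + 39
71 = 1 × 39 + 32
39 = 1 × 32 + 7
32 = 4 × 7 + 4
7 = 1 × 4 + 3
4 = 1 × 3 + 1
3 = 3 × 1 + 0
Continued fraction: [1; 1, 1, 4, 1, 1, 3]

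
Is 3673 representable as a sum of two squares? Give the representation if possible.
37² + 48² (a=37, b=48)

Factorization: 3673 = 3673
By Fermat: n is sum of two squares iff every prime p ≡ 3 (mod 4) appears to even power.
All primes ≡ 3 (mod 4) appear to even power.
Search a = 0, 1, 2, … for 3673 - a² a perfect square: first hit at a = 37: 3673 - 1369 = 2304 = 48².
3673 = 37² + 48² = 1369 + 2304 ✓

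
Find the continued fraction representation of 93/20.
[4; 1, 1, 1, 6]

Euclidean algorithm steps:
93 = 4 × 20 + 13
20 = 1 × 13 + 7
13 = 1 × 7 + 6
7 = 1 × 6 + 1
6 = 6 × 1 + 0
Continued fraction: [4; 1, 1, 1, 6]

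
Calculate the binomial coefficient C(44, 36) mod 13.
0

Using Lucas' theorem:
Write n=44 and k=36 in base 13:
n in base 13: [3, 5]
k in base 13: [2, 10]
C(44,36) mod 13 = ∏ C(n_i, k_i) mod 13
Digit binomials (mod 13): C(3,2) = 3; C(5,10) = 0 (k_i > n_i)
Product: 3 × 0 = 0 ≡ 0 (mod 13)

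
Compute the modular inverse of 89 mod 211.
147

gcd(89, 211) = 1, so the inverse exists.
Extended Euclidean algorithm on (211, 89):
211 = 2 × 89 + 33  ⟹  33 = (1)·211 + (-2)·89
89 = 2 × 33 + 23  ⟹  23 = (-2)·211 + (5)·89
33 = 1 × 23 + 10  ⟹  10 = (3)·211 + (-7)·89
23 = 2 × 10 + 3  ⟹  3 = (-8)·211 + (19)·89
10 = 3 × 3 + 1  ⟹  1 = (27)·211 + (-64)·89
So (-64)·89 ≡ 1 (mod 211), i.e. 89^(-1) ≡ -64 ≡ 147 (mod 211).
Check: 89 × 147 = 13083 ≡ 1 (mod 211)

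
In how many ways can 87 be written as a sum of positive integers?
38887673

p(n) counts ways to write n as a sum of positive integers (order ignored).
Euler's pentagonal recurrence: p(k) = p(k-1) + p(k-2) - p(k-5) - p(k-7) + p(k-12) + p(k-15) - ... (offsets j(3j∓1)/2, signs ++--, p(0)=1, p(<0)=0).
DP table for k = 0..86: p(0)=1, p(1)=1, p(2)=2, p(3)=3, p(4)=5, p(5)=7, p(6)=11, p(7)=15, p(8)=22, p(9)=30, p(10)=42, p(11)=56, p(12)=77, p(13)=101, p(14)=135, p(15)=176, p(16)=231, p(17)=297, p(18)=385, p(19)=490, p(20)=627, p(21)=792, p(22)=1002, p(23)=1255, p(24)=1575, p(25)=1958, p(26)=2436, p(27)=3010, p(28)=3718, p(29)=4565, p(30)=5604, p(31)=6842, p(32)=8349, p(33)=10143, p(34)=12310, p(35)=14883, p(36)=17977, p(37)=21637, p(38)=26015, p(39)=31185, p(40)=37338, p(41)=44583, p(42)=53174, p(43)=63261, p(44)=75175, p(45)=89134, p(46)=105558, p(47)=124754, p(48)=147273, p(49)=173525, p(50)=204226, p(51)=239943, p(52)=281589, p(53)=329931, p(54)=386155, p(55)=451276, p(56)=526823, p(57)=614154, p(58)=715220, p(59)=831820, p(60)=966467, p(61)=1121505, p(62)=1300156, p(63)=1505499, p(64)=1741630, p(65)=2012558, p(66)=2323520, p(67)=2679689, p(68)=3087735, p(69)=3554345, p(70)=4087968, p(71)=4697205, p(72)=5392783, p(73)=6185689, p(74)=7089500, p(75)=8118264, p(76)=9289091, p(77)=10619863, p(78)=12132164, p(79)=13848650, p(80)=15796476, p(81)=18004327, p(82)=20506255, p(83)=23338469, p(84)=26543660, p(85)=30167357, p(86)=34262962.
Final step: p(87) = p(86) + p(85) - p(82) - p(80) + p(75) + p(72) - p(65) - p(61) + p(52) + p(47) - p(36) - p(30) + p(17) + p(10)
= 34262962 + 30167357 - 20506255 - 15796476 + 8118264 + 5392783 - 2012558 - 1121505 + 281589 + 124754 - 17977 - 5604 + 297 + 42
= 38887673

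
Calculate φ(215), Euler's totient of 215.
168

215 = 5 × 43
φ(n) = n × ∏(1 - 1/p) for each prime p dividing n
φ(215) = 215 × (1 - 1/5) × (1 - 1/43) = 168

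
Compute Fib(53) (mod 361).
96

Matrix identity: Q^n = [[F_(n+1), F_n], [F_n, F_(n-1)]] with Q = [[1,1],[1,0]].
n = 53 = 110101₂. Square-and-multiply, entries mod 361:
Q^1 = [[1,1],[1,0]]
Q^3 = (Q^1)²·Q = [[3,2],[2,1]]
Q^6 = (Q^3)² = [[13,8],[8,5]]
Q^13 = (Q^6)²·Q = [[16,233],[233,144]]
Q^26 = (Q^13)² = [[34,97],[97,298]]
Q^53 = (Q^26)²·Q = [[171,96],[96,75]]
F_53 mod 361 = Q^53[0][1] = 96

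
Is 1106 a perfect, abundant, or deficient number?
deficient

Proper divisors of 1106: sum = 1 + 2 + 7 + 14 + 79 + 158 + 553 = 814
Since 814 < 1106, 1106 is deficient.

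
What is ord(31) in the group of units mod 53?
52

53 is prime, so ord(31) divides φ(53) = 52.
Divisors of 52: 1, 2, 4, 13, 26, 52.
Repeated squaring: 31^1 ≡ 31, 31^2 ≡ 7, 31^4 ≡ 49, 31^8 ≡ 16, 31^16 ≡ 44, 31^32 ≡ 28 (mod 53).
Test 31^d mod 53 for each divisor d in increasing order:
31^1 ≡ 31
31^2 ≡ 7
31^4 ≡ 49
31^13 = 31^8·31^4·31^1 ≡ 30
31^26 = 31^16·31^8·31^2 ≡ 52
31^52 = 31^32·31^16·31^4 ≡ 1  ← first divisor giving 1
The order is 52.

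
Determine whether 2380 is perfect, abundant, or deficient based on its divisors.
abundant

Proper divisors of 2380: sum = 1 + 2 + 4 + 5 + 7 + 10 + 14 + 17 + ... + 340 + 476 + 595 + 1190 (23 divisors) = 3668
Since 3668 > 2380, 2380 is abundant.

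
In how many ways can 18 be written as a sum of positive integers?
385

p(n) counts ways to write n as a sum of positive integers (order ignored).
Euler's pentagonal recurrence: p(k) = p(k-1) + p(k-2) - p(k-5) - p(k-7) + p(k-12) + p(k-15) - ... (offsets j(3j∓1)/2, signs ++--, p(0)=1, p(<0)=0).
DP table for k = 0..17: p(0)=1, p(1)=1, p(2)=2, p(3)=3, p(4)=5, p(5)=7, p(6)=11, p(7)=15, p(8)=22, p(9)=30, p(10)=42, p(11)=56, p(12)=77, p(13)=101, p(14)=135, p(15)=176, p(16)=231, p(17)=297.
Final step: p(18) = p(17) + p(16) - p(13) - p(11) + p(6) + p(3)
= 297 + 231 - 101 - 56 + 11 + 3
= 385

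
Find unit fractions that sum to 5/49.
1/10 + 1/490

Greedy algorithm:
5/49: ceiling(49/5) = 10, use 1/10
1/490: ceiling(490/1) = 490, use 1/490
Result: 5/49 = 1/10 + 1/490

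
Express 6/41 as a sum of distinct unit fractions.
1/7 + 1/287

Greedy algorithm:
6/41: ceiling(41/6) = 7, use 1/7
1/287: ceiling(287/1) = 287, use 1/287
Result: 6/41 = 1/7 + 1/287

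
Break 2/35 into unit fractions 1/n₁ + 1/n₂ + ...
1/18 + 1/630

Greedy algorithm:
2/35: ceiling(35/2) = 18, use 1/18
1/630: ceiling(630/1) = 630, use 1/630
Result: 2/35 = 1/18 + 1/630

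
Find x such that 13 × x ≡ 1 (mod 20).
17

gcd(13, 20) = 1, so the inverse exists.
Extended Euclidean algorithm on (20, 13):
20 = 1 × 13 + 7  ⟹  7 = (1)·20 + (-1)·13
13 = 1 × 7 + 6  ⟹  6 = (-1)·20 + (2)·13
7 = 1 × 6 + 1  ⟹  1 = (2)·20 + (-3)·13
So (-3)·13 ≡ 1 (mod 20), i.e. 13^(-1) ≡ -3 ≡ 17 (mod 20).
Check: 13 × 17 = 221 ≡ 1 (mod 20)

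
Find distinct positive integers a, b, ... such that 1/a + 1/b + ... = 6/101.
1/17 + 1/1717

Greedy algorithm:
6/101: ceiling(101/6) = 17, use 1/17
1/1717: ceiling(1717/1) = 1717, use 1/1717
Result: 6/101 = 1/17 + 1/1717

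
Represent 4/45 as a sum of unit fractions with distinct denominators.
1/12 + 1/180

Greedy algorithm:
4/45: ceiling(45/4) = 12, use 1/12
1/180: ceiling(180/1) = 180, use 1/180
Result: 4/45 = 1/12 + 1/180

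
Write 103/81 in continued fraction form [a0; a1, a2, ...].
[1; 3, 1, 2, 7]

Euclidean algorithm steps:
103 = 1 × 81 + 22
81 = 3 × 22 + 15
22 = 1 × 15 + 7
15 = 2 × 7 + 1
7 = 7 × 1 + 0
Continued fraction: [1; 3, 1, 2, 7]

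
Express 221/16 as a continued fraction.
[13; 1, 4, 3]

Euclidean algorithm steps:
221 = 13 × 16 + 13
16 = 1 × 13 + 3
13 = 4 × 3 + 1
3 = 3 × 1 + 0
Continued fraction: [13; 1, 4, 3]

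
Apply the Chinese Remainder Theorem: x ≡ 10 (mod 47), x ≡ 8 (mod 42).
386

Using Chinese Remainder Theorem:
M = 47 × 42 = 1974
M1 = 42, M2 = 47
y1 = 42^(-1) mod 47 = 28
y2 = 47^(-1) mod 42 = 17
x = (10×42×28 + 8×47×17) mod 1974 = 386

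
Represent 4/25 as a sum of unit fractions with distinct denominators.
1/7 + 1/59 + 1/5163 + 1/53307975

Greedy algorithm:
4/25: ceiling(25/4) = 7, use 1/7
3/175: ceiling(175/3) = 59, use 1/59
2/10325: ceiling(10325/2) = 5163, use 1/5163
1/53307975: ceiling(53307975/1) = 53307975, use 1/53307975
Result: 4/25 = 1/7 + 1/59 + 1/5163 + 1/53307975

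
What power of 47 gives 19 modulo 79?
64

Baby-step giant-step with step n = ⌈√79⌉ = 9.
Baby steps 47^j mod 79 (j:value) for j=0..8: 0:1, 1:47, 2:76, 3:17, 4:9, 5:28, 6:52, 7:74, 8:2.
Giant-step multiplier: 47^(-9) ≡ 47^(78-9) = 47^69 ≡ 58 (mod 79).
Giant steps γ_i = 19·58^i mod 79: γ_0=19, γ_1=75, γ_2=5, γ_3=53, γ_4=72, γ_5=68, γ_6=73, γ_7=47 (in table at j=1).
x = i·n + j = 7·9 + 1 = 64.
Check: 47^64 ≡ 19 (mod 79).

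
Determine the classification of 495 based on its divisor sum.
deficient

Proper divisors of 495: sum = 1 + 3 + 5 + 9 + 11 + 15 + 33 + 45 + 55 + 99 + 165 = 441
Since 441 < 495, 495 is deficient.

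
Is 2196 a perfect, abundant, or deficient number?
abundant

Proper divisors of 2196: sum = 1 + 2 + 3 + 4 + 6 + 9 + 12 + 18 + ... + 366 + 549 + 732 + 1098 (17 divisors) = 3446
Since 3446 > 2196, 2196 is abundant.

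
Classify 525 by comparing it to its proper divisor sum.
deficient

Proper divisors of 525: sum = 1 + 3 + 5 + 7 + 15 + 21 + 25 + 35 + 75 + 105 + 175 = 467
Since 467 < 525, 525 is deficient.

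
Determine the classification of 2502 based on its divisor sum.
abundant

Proper divisors of 2502: sum = 1 + 2 + 3 + 6 + 9 + 18 + 139 + 278 + 417 + 834 + 1251 = 2958
Since 2958 > 2502, 2502 is abundant.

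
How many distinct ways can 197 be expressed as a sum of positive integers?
3068829878530

p(n) counts ways to write n as a sum of positive integers (order ignored).
Euler's pentagonal recurrence: p(k) = p(k-1) + p(k-2) - p(k-5) - p(k-7) + p(k-12) + p(k-15) - ... (offsets j(3j∓1)/2, signs ++--, p(0)=1, p(<0)=0).
DP table for k = 0..196: p(0)=1, p(1)=1, p(2)=2, p(3)=3, p(4)=5, p(5)=7, p(6)=11, p(7)=15, p(8)=22, p(9)=30, p(10)=42, p(11)=56, p(12)=77, p(13)=101, p(14)=135, p(15)=176, p(16)=231, p(17)=297, p(18)=385, p(19)=490, p(20)=627, p(21)=792, p(22)=1002, p(23)=1255, p(24)=1575, p(25)=1958, p(26)=2436, p(27)=3010, p(28)=3718, p(29)=4565, p(30)=5604, p(31)=6842, p(32)=8349, p(33)=10143, p(34)=12310, p(35)=14883, p(36)=17977, p(37)=21637, p(38)=26015, p(39)=31185, p(40)=37338, p(41)=44583, p(42)=53174, p(43)=63261, p(44)=75175, p(45)=89134, p(46)=105558, p(47)=124754, p(48)=147273, p(49)=173525, p(50)=204226, p(51)=239943, p(52)=281589, p(53)=329931, p(54)=386155, p(55)=451276, p(56)=526823, p(57)=614154, p(58)=715220, p(59)=831820, p(60)=966467, p(61)=1121505, p(62)=1300156, p(63)=1505499, p(64)=1741630, p(65)=2012558, p(66)=2323520, p(67)=2679689, p(68)=3087735, p(69)=3554345, p(70)=4087968, p(71)=4697205, p(72)=5392783, p(73)=6185689, p(74)=7089500, p(75)=8118264, p(76)=9289091, p(77)=10619863, p(78)=12132164, p(79)=13848650, p(80)=15796476, p(81)=18004327, p(82)=20506255, p(83)=23338469, p(84)=26543660, p(85)=30167357, p(86)=34262962, p(87)=38887673, p(88)=44108109, p(89)=49995925, p(90)=56634173, p(91)=64112359, p(92)=72533807, p(93)=82010177, p(94)=92669720, p(95)=104651419, p(96)=118114304, p(97)=133230930, p(98)=150198136, p(99)=169229875, p(100)=190569292, p(101)=214481126, p(102)=241265379, p(103)=271248950, p(104)=304801365, p(105)=342325709, p(106)=384276336, p(107)=431149389, p(108)=483502844, p(109)=541946240, p(110)=607163746, p(111)=679903203, p(112)=761002156, p(113)=851376628, p(114)=952050665, p(115)=1064144451, p(116)=1188908248, p(117)=1327710076, p(118)=1482074143, p(119)=1653668665, p(120)=1844349560, p(121)=2056148051, p(122)=2291320912, p(123)=2552338241, p(124)=2841940500, p(125)=3163127352, p(126)=3519222692, p(127)=3913864295, p(128)=4351078600, p(129)=4835271870, p(130)=5371315400, p(131)=5964539504, p(132)=6620830889, p(133)=7346629512, p(134)=8149040695, p(135)=9035836076, p(136)=10015581680, p(137)=11097645016, p(138)=12292341831, p(139)=13610949895, p(140)=15065878135, p(141)=16670689208, p(142)=18440293320, p(143)=20390982757, p(144)=22540654445, p(145)=24908858009, p(146)=27517052599, p(147)=30388671978, p(148)=33549419497, p(149)=37027355200, p(150)=40853235313, p(151)=45060624582, p(152)=49686288421, p(153)=54770336324, p(154)=60356673280, p(155)=66493182097, p(156)=73232243759, p(157)=80630964769, p(158)=88751778802, p(159)=97662728555, p(160)=107438159466, p(161)=118159068427, p(162)=129913904637, p(163)=142798995930, p(164)=156919475295, p(165)=172389800255, p(166)=189334822579, p(167)=207890420102, p(168)=228204732751, p(169)=250438925115, p(170)=274768617130, p(171)=301384802048, p(172)=330495499613, p(173)=362326859895, p(174)=397125074750, p(175)=435157697830, p(176)=476715857290, p(177)=522115831195, p(178)=571701605655, p(179)=625846753120, p(180)=684957390936, p(181)=749474411781, p(182)=819876908323, p(183)=896684817527, p(184)=980462880430, p(185)=1071823774337, p(186)=1171432692373, p(187)=1280011042268, p(188)=1398341745571, p(189)=1527273599625, p(190)=1667727404093, p(191)=1820701100652, p(192)=1987276856363, p(193)=2168627105469, p(194)=2366022741845, p(195)=2580840212973, p(196)=2814570987591.
Final step: p(197) = p(196) + p(195) - p(192) - p(190) + p(185) + p(182) - p(175) - p(171) + p(162) + p(157) - p(146) - p(140) + p(127) + p(120) - p(105) - p(97) + p(80) + p(71) - p(52) - p(42) + p(21) + p(10)
= 2814570987591 + 2580840212973 - 1987276856363 - 1667727404093 + 1071823774337 + 819876908323 - 435157697830 - 301384802048 + 129913904637 + 80630964769 - 27517052599 - 15065878135 + 3913864295 + 1844349560 - 342325709 - 133230930 + 15796476 + 4697205 - 281589 - 53174 + 792 + 42
= 3068829878530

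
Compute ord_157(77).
156

157 is prime, so ord(77) divides φ(157) = 156.
Divisors of 156: 1, 2, 3, 4, 6, 12, 13, 26, 39, 52, 78, 156.
Repeated squaring: 77^1 ≡ 77, 77^2 ≡ 120, 77^4 ≡ 113, 77^8 ≡ 52, 77^16 ≡ 35, 77^32 ≡ 126, 77^64 ≡ 19, 77^128 ≡ 47 (mod 157).
Test 77^d mod 157 for each divisor d in increasing order:
77^1 ≡ 77
77^2 ≡ 120
77^3 = 77^2·77^1 ≡ 134
77^4 ≡ 113
77^6 = 77^4·77^2 ≡ 58
77^12 = 77^8·77^4 ≡ 67
77^13 = 77^8·77^4·77^1 ≡ 135
77^26 = 77^16·77^8·77^2 ≡ 13
77^39 = 77^32·77^4·77^2·77^1 ≡ 28
77^52 = 77^32·77^16·77^4 ≡ 12
77^78 = 77^64·77^8·77^4·77^2 ≡ 156
77^156 = 77^128·77^16·77^8·77^4 ≡ 1  ← first divisor giving 1
The order is 156.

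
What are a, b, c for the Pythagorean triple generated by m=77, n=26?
(5253, 4004, 6605)

Euclid's formula: a = m² - n², b = 2mn, c = m² + n²
m = 77, n = 26
a = 77² - 26² = 5929 - 676 = 5253
b = 2 × 77 × 26 = 4004
c = 77² + 26² = 5929 + 676 = 6605
Verification: 5253² + 4004² = 27594009 + 16032016 = 43626025 = 6605² ✓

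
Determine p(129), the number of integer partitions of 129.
4835271870

p(n) counts ways to write n as a sum of positive integers (order ignored).
Euler's pentagonal recurrence: p(k) = p(k-1) + p(k-2) - p(k-5) - p(k-7) + p(k-12) + p(k-15) - ... (offsets j(3j∓1)/2, signs ++--, p(0)=1, p(<0)=0).
DP table for k = 0..128: p(0)=1, p(1)=1, p(2)=2, p(3)=3, p(4)=5, p(5)=7, p(6)=11, p(7)=15, p(8)=22, p(9)=30, p(10)=42, p(11)=56, p(12)=77, p(13)=101, p(14)=135, p(15)=176, p(16)=231, p(17)=297, p(18)=385, p(19)=490, p(20)=627, p(21)=792, p(22)=1002, p(23)=1255, p(24)=1575, p(25)=1958, p(26)=2436, p(27)=3010, p(28)=3718, p(29)=4565, p(30)=5604, p(31)=6842, p(32)=8349, p(33)=10143, p(34)=12310, p(35)=14883, p(36)=17977, p(37)=21637, p(38)=26015, p(39)=31185, p(40)=37338, p(41)=44583, p(42)=53174, p(43)=63261, p(44)=75175, p(45)=89134, p(46)=105558, p(47)=124754, p(48)=147273, p(49)=173525, p(50)=204226, p(51)=239943, p(52)=281589, p(53)=329931, p(54)=386155, p(55)=451276, p(56)=526823, p(57)=614154, p(58)=715220, p(59)=831820, p(60)=966467, p(61)=1121505, p(62)=1300156, p(63)=1505499, p(64)=1741630, p(65)=2012558, p(66)=2323520, p(67)=2679689, p(68)=3087735, p(69)=3554345, p(70)=4087968, p(71)=4697205, p(72)=5392783, p(73)=6185689, p(74)=7089500, p(75)=8118264, p(76)=9289091, p(77)=10619863, p(78)=12132164, p(79)=13848650, p(80)=15796476, p(81)=18004327, p(82)=20506255, p(83)=23338469, p(84)=26543660, p(85)=30167357, p(86)=34262962, p(87)=38887673, p(88)=44108109, p(89)=49995925, p(90)=56634173, p(91)=64112359, p(92)=72533807, p(93)=82010177, p(94)=92669720, p(95)=104651419, p(96)=118114304, p(97)=133230930, p(98)=150198136, p(99)=169229875, p(100)=190569292, p(101)=214481126, p(102)=241265379, p(103)=271248950, p(104)=304801365, p(105)=342325709, p(106)=384276336, p(107)=431149389, p(108)=483502844, p(109)=541946240, p(110)=607163746, p(111)=679903203, p(112)=761002156, p(113)=851376628, p(114)=952050665, p(115)=1064144451, p(116)=1188908248, p(117)=1327710076, p(118)=1482074143, p(119)=1653668665, p(120)=1844349560, p(121)=2056148051, p(122)=2291320912, p(123)=2552338241, p(124)=2841940500, p(125)=3163127352, p(126)=3519222692, p(127)=3913864295, p(128)=4351078600.
Final step: p(129) = p(128) + p(127) - p(124) - p(122) + p(117) + p(114) - p(107) - p(103) + p(94) + p(89) - p(78) - p(72) + p(59) + p(52) - p(37) - p(29) + p(12) + p(3)
= 4351078600 + 3913864295 - 2841940500 - 2291320912 + 1327710076 + 952050665 - 431149389 - 271248950 + 92669720 + 49995925 - 12132164 - 5392783 + 831820 + 281589 - 21637 - 4565 + 77 + 3
= 4835271870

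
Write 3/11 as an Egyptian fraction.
1/4 + 1/44

Greedy algorithm:
3/11: ceiling(11/3) = 4, use 1/4
1/44: ceiling(44/1) = 44, use 1/44
Result: 3/11 = 1/4 + 1/44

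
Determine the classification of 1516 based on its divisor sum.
deficient

Proper divisors of 1516: sum = 1 + 2 + 4 + 379 + 758 = 1144
Since 1144 < 1516, 1516 is deficient.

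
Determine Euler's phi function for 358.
178

358 = 2 × 179
φ(n) = n × ∏(1 - 1/p) for each prime p dividing n
φ(358) = 358 × (1 - 1/2) × (1 - 1/179) = 178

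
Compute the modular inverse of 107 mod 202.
17

gcd(107, 202) = 1, so the inverse exists.
Extended Euclidean algorithm on (202, 107):
202 = 1 × 107 + 95  ⟹  95 = (1)·202 + (-1)·107
107 = 1 × 95 + 12  ⟹  12 = (-1)·202 + (2)·107
95 = 7 × 12 + 11  ⟹  11 = (8)·202 + (-15)·107
12 = 1 × 11 + 1  ⟹  1 = (-9)·202 + (17)·107
So (17)·107 ≡ 1 (mod 202), i.e. 107^(-1) ≡ 17 (mod 202).
Check: 107 × 17 = 1819 ≡ 1 (mod 202)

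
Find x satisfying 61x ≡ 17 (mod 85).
x ≡ 17 (mod 85)

gcd(61, 85) = 1, which divides 17, so solutions exist.
Find 61^(-1) mod 85 by the extended Euclidean algorithm:
85 = 1 × 61 + 24  ⟹  24 = (1)·85 + (-1)·61
61 = 2 × 24 + 13  ⟹  13 = (-2)·85 + (3)·61
24 = 1 × 13 + 11  ⟹  11 = (3)·85 + (-4)·61
13 = 1 × 11 + 2  ⟹  2 = (-5)·85 + (7)·61
11 = 5 × 2 + 1  ⟹  1 = (28)·85 + (-39)·61
So (-39)·61 ≡ 1 (mod 85), i.e. 61^(-1) ≡ -39 ≡ 46 (mod 85).
x ≡ 46 × 17 = 782 ≡ 17 (mod 85).
Check: 61 × 17 = 1037 ≡ 17 (mod 85).
Unique solution: x ≡ 17 (mod 85)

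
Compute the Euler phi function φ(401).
400

401 = 401
φ(n) = n × ∏(1 - 1/p) for each prime p dividing n
φ(401) = 401 × (1 - 1/401) = 400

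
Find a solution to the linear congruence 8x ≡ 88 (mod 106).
x ≡ 11 (mod 53)

gcd(8, 106) = 2, which divides 88, so solutions exist.
Divide through by 2: 4x ≡ 44 (mod 53).
Find 4^(-1) mod 53 by the extended Euclidean algorithm:
53 = 13 × 4 + 1  ⟹  1 = (1)·53 + (-13)·4
So (-13)·4 ≡ 1 (mod 53), i.e. 4^(-1) ≡ -13 ≡ 40 (mod 53).
x ≡ 40 × 44 = 1760 ≡ 11 (mod 53).
Check: 8 × 11 = 88 ≡ 88 (mod 106).
x ≡ 11 (mod 53), giving 2 solutions mod 106.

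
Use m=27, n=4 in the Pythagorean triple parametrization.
(713, 216, 745)

Euclid's formula: a = m² - n², b = 2mn, c = m² + n²
m = 27, n = 4
a = 27² - 4² = 729 - 16 = 713
b = 2 × 27 × 4 = 216
c = 27² + 4² = 729 + 16 = 745
Verification: 713² + 216² = 508369 + 46656 = 555025 = 745² ✓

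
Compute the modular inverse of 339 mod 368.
203

gcd(339, 368) = 1, so the inverse exists.
Extended Euclidean algorithm on (368, 339):
368 = 1 × 339 + 29  ⟹  29 = (1)·368 + (-1)·339
339 = 11 × 29 + 20  ⟹  20 = (-11)·368 + (12)·339
29 = 1 × 20 + 9  ⟹  9 = (12)·368 + (-13)·339
20 = 2 × 9 + 2  ⟹  2 = (-35)·368 + (38)·339
9 = 4 × 2 + 1  ⟹  1 = (152)·368 + (-165)·339
So (-165)·339 ≡ 1 (mod 368), i.e. 339^(-1) ≡ -165 ≡ 203 (mod 368).
Check: 339 × 203 = 68817 ≡ 1 (mod 368)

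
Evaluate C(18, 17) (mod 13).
5

Using Lucas' theorem:
Write n=18 and k=17 in base 13:
n in base 13: [1, 5]
k in base 13: [1, 4]
C(18,17) mod 13 = ∏ C(n_i, k_i) mod 13
Digit binomials (mod 13): C(1,1) = 1; C(5,4) = 5
Product: 1 × 5 = 5 ≡ 5 (mod 13)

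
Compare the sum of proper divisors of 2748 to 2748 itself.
abundant

Proper divisors of 2748: sum = 1 + 2 + 3 + 4 + 6 + 12 + 229 + 458 + 687 + 916 + 1374 = 3692
Since 3692 > 2748, 2748 is abundant.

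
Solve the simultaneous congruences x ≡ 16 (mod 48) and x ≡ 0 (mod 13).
208

Using Chinese Remainder Theorem:
M = 48 × 13 = 624
M1 = 13, M2 = 48
y1 = 13^(-1) mod 48 = 37
y2 = 48^(-1) mod 13 = 3
x = (16×13×37 + 0×48×3) mod 624 = 208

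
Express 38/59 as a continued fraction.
[0; 1, 1, 1, 4, 4]

Euclidean algorithm steps:
38 = 0 × 59 + 38
59 = 1 × 38 + 21
38 = 1 × 21 + 17
21 = 1 × 17 + 4
17 = 4 × 4 + 1
4 = 4 × 1 + 0
Continued fraction: [0; 1, 1, 1, 4, 4]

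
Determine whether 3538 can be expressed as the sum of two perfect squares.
17² + 57² (a=17, b=57)

Factorization: 3538 = 2 × 29 × 61
By Fermat: n is sum of two squares iff every prime p ≡ 3 (mod 4) appears to even power.
All primes ≡ 3 (mod 4) appear to even power.
Search a = 0, 1, 2, … for 3538 - a² a perfect square: first hit at a = 17: 3538 - 289 = 3249 = 57².
3538 = 17² + 57² = 289 + 3249 ✓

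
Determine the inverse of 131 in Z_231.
164

gcd(131, 231) = 1, so the inverse exists.
Extended Euclidean algorithm on (231, 131):
231 = 1 × 131 + 100  ⟹  100 = (1)·231 + (-1)·131
131 = 1 × 100 + 31  ⟹  31 = (-1)·231 + (2)·131
100 = 3 × 31 + 7  ⟹  7 = (4)·231 + (-7)·131
31 = 4 × 7 + 3  ⟹  3 = (-17)·231 + (30)·131
7 = 2 × 3 + 1  ⟹  1 = (38)·231 + (-67)·131
So (-67)·131 ≡ 1 (mod 231), i.e. 131^(-1) ≡ -67 ≡ 164 (mod 231).
Check: 131 × 164 = 21484 ≡ 1 (mod 231)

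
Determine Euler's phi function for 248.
120

248 = 2^3 × 31
φ(n) = n × ∏(1 - 1/p) for each prime p dividing n
φ(248) = 248 × (1 - 1/2) × (1 - 1/31) = 120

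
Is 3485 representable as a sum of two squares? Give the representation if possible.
2² + 59² (a=2, b=59)

Factorization: 3485 = 5 × 17 × 41
By Fermat: n is sum of two squares iff every prime p ≡ 3 (mod 4) appears to even power.
All primes ≡ 3 (mod 4) appear to even power.
Search a = 0, 1, 2, … for 3485 - a² a perfect square: first hit at a = 2: 3485 - 4 = 3481 = 59².
3485 = 2² + 59² = 4 + 3481 ✓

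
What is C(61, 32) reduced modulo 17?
0

Using Lucas' theorem:
Write n=61 and k=32 in base 17:
n in base 17: [3, 10]
k in base 17: [1, 15]
C(61,32) mod 17 = ∏ C(n_i, k_i) mod 17
Digit binomials (mod 17): C(3,1) = 3; C(10,15) = 0 (k_i > n_i)
Product: 3 × 0 = 0 ≡ 0 (mod 17)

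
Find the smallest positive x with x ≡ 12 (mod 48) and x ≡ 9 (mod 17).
60

Using Chinese Remainder Theorem:
M = 48 × 17 = 816
M1 = 17, M2 = 48
y1 = 17^(-1) mod 48 = 17
y2 = 48^(-1) mod 17 = 11
x = (12×17×17 + 9×48×11) mod 816 = 60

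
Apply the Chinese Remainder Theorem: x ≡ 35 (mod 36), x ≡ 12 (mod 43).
1259

Using Chinese Remainder Theorem:
M = 36 × 43 = 1548
M1 = 43, M2 = 36
y1 = 43^(-1) mod 36 = 31
y2 = 36^(-1) mod 43 = 6
x = (35×43×31 + 12×36×6) mod 1548 = 1259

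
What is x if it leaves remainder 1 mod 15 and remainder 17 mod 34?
391

Using Chinese Remainder Theorem:
M = 15 × 34 = 510
M1 = 34, M2 = 15
y1 = 34^(-1) mod 15 = 4
y2 = 15^(-1) mod 34 = 25
x = (1×34×4 + 17×15×25) mod 510 = 391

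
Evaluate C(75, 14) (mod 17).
0

Using Lucas' theorem:
Write n=75 and k=14 in base 17:
n in base 17: [4, 7]
k in base 17: [0, 14]
C(75,14) mod 17 = ∏ C(n_i, k_i) mod 17
Digit binomials (mod 17): C(4,0) = 1; C(7,14) = 0 (k_i > n_i)
Product: 1 × 0 = 0 ≡ 0 (mod 17)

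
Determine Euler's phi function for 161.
132

161 = 7 × 23
φ(n) = n × ∏(1 - 1/p) for each prime p dividing n
φ(161) = 161 × (1 - 1/7) × (1 - 1/23) = 132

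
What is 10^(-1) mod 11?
10

gcd(10, 11) = 1, so the inverse exists.
Extended Euclidean algorithm on (11, 10):
11 = 1 × 10 + 1  ⟹  1 = (1)·11 + (-1)·10
So (-1)·10 ≡ 1 (mod 11), i.e. 10^(-1) ≡ -1 ≡ 10 (mod 11).
Check: 10 × 10 = 100 ≡ 1 (mod 11)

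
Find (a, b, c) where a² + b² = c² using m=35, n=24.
(649, 1680, 1801)

Euclid's formula: a = m² - n², b = 2mn, c = m² + n²
m = 35, n = 24
a = 35² - 24² = 1225 - 576 = 649
b = 2 × 35 × 24 = 1680
c = 35² + 24² = 1225 + 576 = 1801
Verification: 649² + 1680² = 421201 + 2822400 = 3243601 = 1801² ✓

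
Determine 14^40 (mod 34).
16

Repeated squaring. Binary of 40 = 101000.
14^1 ≡ 14 (mod 34); 14^2 ≡ 26 (mod 34); 14^4 ≡ 30 (mod 34); 14^8 ≡ 16 (mod 34); 14^16 ≡ 18 (mod 34); 14^32 ≡ 18 (mod 34)
14^40 = 14^8 × 14^32 ≡ 16 (mod 34)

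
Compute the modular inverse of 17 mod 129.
38

gcd(17, 129) = 1, so the inverse exists.
Extended Euclidean algorithm on (129, 17):
129 = 7 × 17 + 10  ⟹  10 = (1)·129 + (-7)·17
17 = 1 × 10 + 7  ⟹  7 = (-1)·129 + (8)·17
10 = 1 × 7 + 3  ⟹  3 = (2)·129 + (-15)·17
7 = 2 × 3 + 1  ⟹  1 = (-5)·129 + (38)·17
So (38)·17 ≡ 1 (mod 129), i.e. 17^(-1) ≡ 38 (mod 129).
Check: 17 × 38 = 646 ≡ 1 (mod 129)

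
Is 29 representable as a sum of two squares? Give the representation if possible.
2² + 5² (a=2, b=5)

Factorization: 29 = 29
By Fermat: n is sum of two squares iff every prime p ≡ 3 (mod 4) appears to even power.
All primes ≡ 3 (mod 4) appear to even power.
Search a = 0, 1, 2, … for 29 - a² a perfect square: first hit at a = 2: 29 - 4 = 25 = 5².
29 = 2² + 5² = 4 + 25 ✓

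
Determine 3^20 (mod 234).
9

Repeated squaring. Binary of 20 = 10100.
3^1 ≡ 3 (mod 234); 3^2 ≡ 9 (mod 234); 3^4 ≡ 81 (mod 234); 3^8 ≡ 9 (mod 234); 3^16 ≡ 81 (mod 234)
3^20 = 3^4 × 3^16 ≡ 9 (mod 234)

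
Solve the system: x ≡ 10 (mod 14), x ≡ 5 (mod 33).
38

Using Chinese Remainder Theorem:
M = 14 × 33 = 462
M1 = 33, M2 = 14
y1 = 33^(-1) mod 14 = 3
y2 = 14^(-1) mod 33 = 26
x = (10×33×3 + 5×14×26) mod 462 = 38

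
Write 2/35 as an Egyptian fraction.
1/18 + 1/630

Greedy algorithm:
2/35: ceiling(35/2) = 18, use 1/18
1/630: ceiling(630/1) = 630, use 1/630
Result: 2/35 = 1/18 + 1/630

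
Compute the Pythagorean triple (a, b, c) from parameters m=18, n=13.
(155, 468, 493)

Euclid's formula: a = m² - n², b = 2mn, c = m² + n²
m = 18, n = 13
a = 18² - 13² = 324 - 169 = 155
b = 2 × 18 × 13 = 468
c = 18² + 13² = 324 + 169 = 493
Verification: 155² + 468² = 24025 + 219024 = 243049 = 493² ✓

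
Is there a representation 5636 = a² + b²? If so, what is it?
50² + 56² (a=50, b=56)

Factorization: 5636 = 2^2 × 1409
By Fermat: n is sum of two squares iff every prime p ≡ 3 (mod 4) appears to even power.
All primes ≡ 3 (mod 4) appear to even power.
Search a = 0, 1, 2, … for 5636 - a² a perfect square: first hit at a = 50: 5636 - 2500 = 3136 = 56².
5636 = 50² + 56² = 2500 + 3136 ✓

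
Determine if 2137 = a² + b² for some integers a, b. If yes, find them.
29² + 36² (a=29, b=36)

Factorization: 2137 = 2137
By Fermat: n is sum of two squares iff every prime p ≡ 3 (mod 4) appears to even power.
All primes ≡ 3 (mod 4) appear to even power.
Search a = 0, 1, 2, … for 2137 - a² a perfect square: first hit at a = 29: 2137 - 841 = 1296 = 36².
2137 = 29² + 36² = 841 + 1296 ✓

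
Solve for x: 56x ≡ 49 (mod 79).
x ≡ 70 (mod 79)

gcd(56, 79) = 1, which divides 49, so solutions exist.
Find 56^(-1) mod 79 by the extended Euclidean algorithm:
79 = 1 × 56 + 23  ⟹  23 = (1)·79 + (-1)·56
56 = 2 × 23 + 10  ⟹  10 = (-2)·79 + (3)·56
23 = 2 × 10 + 3  ⟹  3 = (5)·79 + (-7)·56
10 = 3 × 3 + 1  ⟹  1 = (-17)·79 + (24)·56
So (24)·56 ≡ 1 (mod 79), i.e. 56^(-1) ≡ 24 (mod 79).
x ≡ 24 × 49 = 1176 ≡ 70 (mod 79).
Check: 56 × 70 = 3920 ≡ 49 (mod 79).
Unique solution: x ≡ 70 (mod 79)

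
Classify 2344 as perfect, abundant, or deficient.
deficient

Proper divisors of 2344: sum = 1 + 2 + 4 + 8 + 293 + 586 + 1172 = 2066
Since 2066 < 2344, 2344 is deficient.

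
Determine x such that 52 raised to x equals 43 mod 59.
55

Baby-step giant-step with step n = ⌈√59⌉ = 8.
Baby steps 52^j mod 59 (j:value) for j=0..7: 0:1, 1:52, 2:49, 3:11, 4:41, 5:8, 6:3, 7:38.
Giant-step multiplier: 52^(-8) ≡ 52^(58-8) = 52^50 ≡ 57 (mod 59).
Giant steps γ_i = 43·57^i mod 59: γ_0=43, γ_1=32, γ_2=54, γ_3=10, γ_4=39, γ_5=40, γ_6=38 (in table at j=7).
x = i·n + j = 6·8 + 7 = 55.
Check: 52^55 ≡ 43 (mod 59).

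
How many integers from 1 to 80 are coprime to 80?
32

80 = 2^4 × 5
φ(n) = n × ∏(1 - 1/p) for each prime p dividing n
φ(80) = 80 × (1 - 1/2) × (1 - 1/5) = 32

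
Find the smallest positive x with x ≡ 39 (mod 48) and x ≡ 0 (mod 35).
1575

Using Chinese Remainder Theorem:
M = 48 × 35 = 1680
M1 = 35, M2 = 48
y1 = 35^(-1) mod 48 = 11
y2 = 48^(-1) mod 35 = 27
x = (39×35×11 + 0×48×27) mod 1680 = 1575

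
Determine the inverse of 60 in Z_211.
102

gcd(60, 211) = 1, so the inverse exists.
Extended Euclidean algorithm on (211, 60):
211 = 3 × 60 + 31  ⟹  31 = (1)·211 + (-3)·60
60 = 1 × 31 + 29  ⟹  29 = (-1)·211 + (4)·60
31 = 1 × 29 + 2  ⟹  2 = (2)·211 + (-7)·60
29 = 14 × 2 + 1  ⟹  1 = (-29)·211 + (102)·60
So (102)·60 ≡ 1 (mod 211), i.e. 60^(-1) ≡ 102 (mod 211).
Check: 60 × 102 = 6120 ≡ 1 (mod 211)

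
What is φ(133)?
108

133 = 7 × 19
φ(n) = n × ∏(1 - 1/p) for each prime p dividing n
φ(133) = 133 × (1 - 1/7) × (1 - 1/19) = 108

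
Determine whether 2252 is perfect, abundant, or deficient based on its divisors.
deficient

Proper divisors of 2252: sum = 1 + 2 + 4 + 563 + 1126 = 1696
Since 1696 < 2252, 2252 is deficient.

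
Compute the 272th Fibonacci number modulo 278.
275

Matrix identity: Q^n = [[F_(n+1), F_n], [F_n, F_(n-1)]] with Q = [[1,1],[1,0]].
n = 272 = 100010000₂. Square-and-multiply, entries mod 278:
Q^1 = [[1,1],[1,0]]
Q^2 = (Q^1)² = [[2,1],[1,1]]
Q^4 = (Q^2)² = [[5,3],[3,2]]
Q^8 = (Q^4)² = [[34,21],[21,13]]
Q^17 = (Q^8)²·Q = [[82,207],[207,153]]
Q^34 = (Q^17)² = [[89,273],[273,94]]
Q^68 = (Q^34)² = [[162,197],[197,243]]
Q^136 = (Q^68)² = [[1,277],[277,2]]
Q^272 = (Q^136)² = [[2,275],[275,5]]
F_272 mod 278 = Q^272[0][1] = 275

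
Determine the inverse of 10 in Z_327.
229

gcd(10, 327) = 1, so the inverse exists.
Extended Euclidean algorithm on (327, 10):
327 = 32 × 10 + 7  ⟹  7 = (1)·327 + (-32)·10
10 = 1 × 7 + 3  ⟹  3 = (-1)·327 + (33)·10
7 = 2 × 3 + 1  ⟹  1 = (3)·327 + (-98)·10
So (-98)·10 ≡ 1 (mod 327), i.e. 10^(-1) ≡ -98 ≡ 229 (mod 327).
Check: 10 × 229 = 2290 ≡ 1 (mod 327)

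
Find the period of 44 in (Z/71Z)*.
70

71 is prime, so ord(44) divides φ(71) = 70.
Divisors of 70: 1, 2, 5, 7, 10, 14, 35, 70.
Repeated squaring: 44^1 ≡ 44, 44^2 ≡ 19, 44^4 ≡ 6, 44^8 ≡ 36, 44^16 ≡ 18, 44^32 ≡ 40, 44^64 ≡ 38 (mod 71).
Test 44^d mod 71 for each divisor d in increasing order:
44^1 ≡ 44
44^2 ≡ 19
44^5 = 44^4·44^1 ≡ 51
44^7 = 44^4·44^2·44^1 ≡ 46
44^10 = 44^8·44^2 ≡ 45
44^14 = 44^8·44^4·44^2 ≡ 57
44^35 = 44^32·44^2·44^1 ≡ 70
44^70 = 44^64·44^4·44^2 ≡ 1  ← first divisor giving 1
The order is 70.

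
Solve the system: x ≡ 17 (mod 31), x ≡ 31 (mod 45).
1381

Using Chinese Remainder Theorem:
M = 31 × 45 = 1395
M1 = 45, M2 = 31
y1 = 45^(-1) mod 31 = 20
y2 = 31^(-1) mod 45 = 16
x = (17×45×20 + 31×31×16) mod 1395 = 1381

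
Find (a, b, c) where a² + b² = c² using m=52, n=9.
(2623, 936, 2785)

Euclid's formula: a = m² - n², b = 2mn, c = m² + n²
m = 52, n = 9
a = 52² - 9² = 2704 - 81 = 2623
b = 2 × 52 × 9 = 936
c = 52² + 9² = 2704 + 81 = 2785
Verification: 2623² + 936² = 6880129 + 876096 = 7756225 = 2785² ✓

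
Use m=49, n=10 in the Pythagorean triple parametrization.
(2301, 980, 2501)

Euclid's formula: a = m² - n², b = 2mn, c = m² + n²
m = 49, n = 10
a = 49² - 10² = 2401 - 100 = 2301
b = 2 × 49 × 10 = 980
c = 49² + 10² = 2401 + 100 = 2501
Verification: 2301² + 980² = 5294601 + 960400 = 6255001 = 2501² ✓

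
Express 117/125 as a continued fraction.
[0; 1, 14, 1, 1, 1, 2]

Euclidean algorithm steps:
117 = 0 × 125 + 117
125 = 1 × 117 + 8
117 = 14 × 8 + 5
8 = 1 × 5 + 3
5 = 1 × 3 + 2
3 = 1 × 2 + 1
2 = 2 × 1 + 0
Continued fraction: [0; 1, 14, 1, 1, 1, 2]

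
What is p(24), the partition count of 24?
1575

p(n) counts ways to write n as a sum of positive integers (order ignored).
Euler's pentagonal recurrence: p(k) = p(k-1) + p(k-2) - p(k-5) - p(k-7) + p(k-12) + p(k-15) - ... (offsets j(3j∓1)/2, signs ++--, p(0)=1, p(<0)=0).
DP table for k = 0..23: p(0)=1, p(1)=1, p(2)=2, p(3)=3, p(4)=5, p(5)=7, p(6)=11, p(7)=15, p(8)=22, p(9)=30, p(10)=42, p(11)=56, p(12)=77, p(13)=101, p(14)=135, p(15)=176, p(16)=231, p(17)=297, p(18)=385, p(19)=490, p(20)=627, p(21)=792, p(22)=1002, p(23)=1255.
Final step: p(24) = p(23) + p(22) - p(19) - p(17) + p(12) + p(9) - p(2)
= 1255 + 1002 - 490 - 297 + 77 + 30 - 2
= 1575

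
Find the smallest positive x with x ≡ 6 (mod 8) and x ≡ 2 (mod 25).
102

Using Chinese Remainder Theorem:
M = 8 × 25 = 200
M1 = 25, M2 = 8
y1 = 25^(-1) mod 8 = 1
y2 = 8^(-1) mod 25 = 22
x = (6×25×1 + 2×8×22) mod 200 = 102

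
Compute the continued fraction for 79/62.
[1; 3, 1, 1, 1, 5]

Euclidean algorithm steps:
79 = 1 × 62 + 17
62 = 3 × 17 + 11
17 = 1 × 11 + 6
11 = 1 × 6 + 5
6 = 1 × 5 + 1
5 = 5 × 1 + 0
Continued fraction: [1; 3, 1, 1, 1, 5]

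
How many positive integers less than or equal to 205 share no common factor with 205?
160

205 = 5 × 41
φ(n) = n × ∏(1 - 1/p) for each prime p dividing n
φ(205) = 205 × (1 - 1/5) × (1 - 1/41) = 160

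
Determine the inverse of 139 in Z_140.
139

gcd(139, 140) = 1, so the inverse exists.
Extended Euclidean algorithm on (140, 139):
140 = 1 × 139 + 1  ⟹  1 = (1)·140 + (-1)·139
So (-1)·139 ≡ 1 (mod 140), i.e. 139^(-1) ≡ -1 ≡ 139 (mod 140).
Check: 139 × 139 = 19321 ≡ 1 (mod 140)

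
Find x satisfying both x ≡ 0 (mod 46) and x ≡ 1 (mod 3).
46

Using Chinese Remainder Theorem:
M = 46 × 3 = 138
M1 = 3, M2 = 46
y1 = 3^(-1) mod 46 = 31
y2 = 46^(-1) mod 3 = 1
x = (0×3×31 + 1×46×1) mod 138 = 46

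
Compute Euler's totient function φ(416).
192

416 = 2^5 × 13
φ(n) = n × ∏(1 - 1/p) for each prime p dividing n
φ(416) = 416 × (1 - 1/2) × (1 - 1/13) = 192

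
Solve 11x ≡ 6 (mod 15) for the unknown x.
x ≡ 6 (mod 15)

gcd(11, 15) = 1, which divides 6, so solutions exist.
Find 11^(-1) mod 15 by the extended Euclidean algorithm:
15 = 1 × 11 + 4  ⟹  4 = (1)·15 + (-1)·11
11 = 2 × 4 + 3  ⟹  3 = (-2)·15 + (3)·11
4 = 1 × 3 + 1  ⟹  1 = (3)·15 + (-4)·11
So (-4)·11 ≡ 1 (mod 15), i.e. 11^(-1) ≡ -4 ≡ 11 (mod 15).
x ≡ 11 × 6 = 66 ≡ 6 (mod 15).
Check: 11 × 6 = 66 ≡ 6 (mod 15).
Unique solution: x ≡ 6 (mod 15)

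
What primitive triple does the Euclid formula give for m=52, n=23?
(2175, 2392, 3233)

Euclid's formula: a = m² - n², b = 2mn, c = m² + n²
m = 52, n = 23
a = 52² - 23² = 2704 - 529 = 2175
b = 2 × 52 × 23 = 2392
c = 52² + 23² = 2704 + 529 = 3233
Verification: 2175² + 2392² = 4730625 + 5721664 = 10452289 = 3233² ✓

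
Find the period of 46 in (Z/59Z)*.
29

59 is prime, so ord(46) divides φ(59) = 58.
Divisors of 58: 1, 2, 29, 58.
Repeated squaring: 46^1 ≡ 46, 46^2 ≡ 51, 46^4 ≡ 5, 46^8 ≡ 25, 46^16 ≡ 35, 46^32 ≡ 45 (mod 59).
Test 46^d mod 59 for each divisor d in increasing order:
46^1 ≡ 46
46^2 ≡ 51
46^29 = 46^16·46^8·46^4·46^1 ≡ 1  ← first divisor giving 1
The order is 29.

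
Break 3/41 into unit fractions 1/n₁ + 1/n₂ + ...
1/14 + 1/574

Greedy algorithm:
3/41: ceiling(41/3) = 14, use 1/14
1/574: ceiling(574/1) = 574, use 1/574
Result: 3/41 = 1/14 + 1/574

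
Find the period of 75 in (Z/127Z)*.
18

127 is prime, so ord(75) divides φ(127) = 126.
Divisors of 126: 1, 2, 3, 6, 7, 9, 14, 18, 21, 42, 63, 126.
Repeated squaring: 75^1 ≡ 75, 75^2 ≡ 37, 75^4 ≡ 99, 75^8 ≡ 22, 75^16 ≡ 103, 75^32 ≡ 68, 75^64 ≡ 52 (mod 127).
Test 75^d mod 127 for each divisor d in increasing order:
75^1 ≡ 75
75^2 ≡ 37
75^3 = 75^2·75^1 ≡ 108
75^6 = 75^4·75^2 ≡ 107
75^7 = 75^4·75^2·75^1 ≡ 24
75^9 = 75^8·75^1 ≡ 126
75^14 = 75^8·75^4·75^2 ≡ 68
75^18 = 75^16·75^2 ≡ 1  ← first divisor giving 1
The order is 18.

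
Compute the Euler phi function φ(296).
144

296 = 2^3 × 37
φ(n) = n × ∏(1 - 1/p) for each prime p dividing n
φ(296) = 296 × (1 - 1/2) × (1 - 1/37) = 144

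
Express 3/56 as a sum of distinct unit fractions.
1/19 + 1/1064

Greedy algorithm:
3/56: ceiling(56/3) = 19, use 1/19
1/1064: ceiling(1064/1) = 1064, use 1/1064
Result: 3/56 = 1/19 + 1/1064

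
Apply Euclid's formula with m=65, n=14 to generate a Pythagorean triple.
(4029, 1820, 4421)

Euclid's formula: a = m² - n², b = 2mn, c = m² + n²
m = 65, n = 14
a = 65² - 14² = 4225 - 196 = 4029
b = 2 × 65 × 14 = 1820
c = 65² + 14² = 4225 + 196 = 4421
Verification: 4029² + 1820² = 16232841 + 3312400 = 19545241 = 4421² ✓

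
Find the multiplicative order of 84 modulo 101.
5

101 is prime, so ord(84) divides φ(101) = 100.
Divisors of 100: 1, 2, 4, 5, 10, 20, 25, 50, 100.
Repeated squaring: 84^1 ≡ 84, 84^2 ≡ 87, 84^4 ≡ 95, 84^8 ≡ 36, 84^16 ≡ 84, 84^32 ≡ 87, 84^64 ≡ 95 (mod 101).
Test 84^d mod 101 for each divisor d in increasing order:
84^1 ≡ 84
84^2 ≡ 87
84^4 ≡ 95
84^5 = 84^4·84^1 ≡ 1  ← first divisor giving 1
The order is 5.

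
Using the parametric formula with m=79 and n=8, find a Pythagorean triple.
(6177, 1264, 6305)

Euclid's formula: a = m² - n², b = 2mn, c = m² + n²
m = 79, n = 8
a = 79² - 8² = 6241 - 64 = 6177
b = 2 × 79 × 8 = 1264
c = 79² + 8² = 6241 + 64 = 6305
Verification: 6177² + 1264² = 38155329 + 1597696 = 39753025 = 6305² ✓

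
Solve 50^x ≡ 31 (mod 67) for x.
59

Baby-step giant-step with step n = ⌈√67⌉ = 9.
Baby steps 50^j mod 67 (j:value) for j=0..8: 0:1, 1:50, 2:21, 3:45, 4:39, 5:7, 6:15, 7:13, 8:47.
Giant-step multiplier: 50^(-9) ≡ 50^(66-9) = 50^57 ≡ 27 (mod 67).
Giant steps γ_i = 31·27^i mod 67: γ_0=31, γ_1=33, γ_2=20, γ_3=4, γ_4=41, γ_5=35, γ_6=7 (in table at j=5).
x = i·n + j = 6·9 + 5 = 59.
Check: 50^59 ≡ 31 (mod 67).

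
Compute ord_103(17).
51

103 is prime, so ord(17) divides φ(103) = 102.
Divisors of 102: 1, 2, 3, 6, 17, 34, 51, 102.
Repeated squaring: 17^1 ≡ 17, 17^2 ≡ 83, 17^4 ≡ 91, 17^8 ≡ 41, 17^16 ≡ 33, 17^32 ≡ 59, 17^64 ≡ 82 (mod 103).
Test 17^d mod 103 for each divisor d in increasing order:
17^1 ≡ 17
17^2 ≡ 83
17^3 = 17^2·17^1 ≡ 72
17^6 = 17^4·17^2 ≡ 34
17^17 = 17^16·17^1 ≡ 46
17^34 = 17^32·17^2 ≡ 56
17^51 = 17^32·17^16·17^2·17^1 ≡ 1  ← first divisor giving 1
The order is 51.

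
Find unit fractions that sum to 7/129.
1/19 + 1/613 + 1/1502463

Greedy algorithm:
7/129: ceiling(129/7) = 19, use 1/19
4/2451: ceiling(2451/4) = 613, use 1/613
1/1502463: ceiling(1502463/1) = 1502463, use 1/1502463
Result: 7/129 = 1/19 + 1/613 + 1/1502463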